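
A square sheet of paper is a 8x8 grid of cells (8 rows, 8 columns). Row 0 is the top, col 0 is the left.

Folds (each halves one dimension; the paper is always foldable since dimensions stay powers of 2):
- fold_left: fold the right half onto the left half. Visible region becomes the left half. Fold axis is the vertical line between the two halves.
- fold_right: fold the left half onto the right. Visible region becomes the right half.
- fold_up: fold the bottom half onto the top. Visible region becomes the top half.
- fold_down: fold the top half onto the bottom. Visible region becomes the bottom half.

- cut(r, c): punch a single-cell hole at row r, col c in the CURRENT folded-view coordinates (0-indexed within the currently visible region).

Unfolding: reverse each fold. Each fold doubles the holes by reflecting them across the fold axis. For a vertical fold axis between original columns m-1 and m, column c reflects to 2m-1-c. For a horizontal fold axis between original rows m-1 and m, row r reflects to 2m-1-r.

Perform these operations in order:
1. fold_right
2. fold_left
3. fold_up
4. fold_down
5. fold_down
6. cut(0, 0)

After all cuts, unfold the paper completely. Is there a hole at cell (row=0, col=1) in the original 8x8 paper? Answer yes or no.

Op 1 fold_right: fold axis v@4; visible region now rows[0,8) x cols[4,8) = 8x4
Op 2 fold_left: fold axis v@6; visible region now rows[0,8) x cols[4,6) = 8x2
Op 3 fold_up: fold axis h@4; visible region now rows[0,4) x cols[4,6) = 4x2
Op 4 fold_down: fold axis h@2; visible region now rows[2,4) x cols[4,6) = 2x2
Op 5 fold_down: fold axis h@3; visible region now rows[3,4) x cols[4,6) = 1x2
Op 6 cut(0, 0): punch at orig (3,4); cuts so far [(3, 4)]; region rows[3,4) x cols[4,6) = 1x2
Unfold 1 (reflect across h@3): 2 holes -> [(2, 4), (3, 4)]
Unfold 2 (reflect across h@2): 4 holes -> [(0, 4), (1, 4), (2, 4), (3, 4)]
Unfold 3 (reflect across h@4): 8 holes -> [(0, 4), (1, 4), (2, 4), (3, 4), (4, 4), (5, 4), (6, 4), (7, 4)]
Unfold 4 (reflect across v@6): 16 holes -> [(0, 4), (0, 7), (1, 4), (1, 7), (2, 4), (2, 7), (3, 4), (3, 7), (4, 4), (4, 7), (5, 4), (5, 7), (6, 4), (6, 7), (7, 4), (7, 7)]
Unfold 5 (reflect across v@4): 32 holes -> [(0, 0), (0, 3), (0, 4), (0, 7), (1, 0), (1, 3), (1, 4), (1, 7), (2, 0), (2, 3), (2, 4), (2, 7), (3, 0), (3, 3), (3, 4), (3, 7), (4, 0), (4, 3), (4, 4), (4, 7), (5, 0), (5, 3), (5, 4), (5, 7), (6, 0), (6, 3), (6, 4), (6, 7), (7, 0), (7, 3), (7, 4), (7, 7)]
Holes: [(0, 0), (0, 3), (0, 4), (0, 7), (1, 0), (1, 3), (1, 4), (1, 7), (2, 0), (2, 3), (2, 4), (2, 7), (3, 0), (3, 3), (3, 4), (3, 7), (4, 0), (4, 3), (4, 4), (4, 7), (5, 0), (5, 3), (5, 4), (5, 7), (6, 0), (6, 3), (6, 4), (6, 7), (7, 0), (7, 3), (7, 4), (7, 7)]

Answer: no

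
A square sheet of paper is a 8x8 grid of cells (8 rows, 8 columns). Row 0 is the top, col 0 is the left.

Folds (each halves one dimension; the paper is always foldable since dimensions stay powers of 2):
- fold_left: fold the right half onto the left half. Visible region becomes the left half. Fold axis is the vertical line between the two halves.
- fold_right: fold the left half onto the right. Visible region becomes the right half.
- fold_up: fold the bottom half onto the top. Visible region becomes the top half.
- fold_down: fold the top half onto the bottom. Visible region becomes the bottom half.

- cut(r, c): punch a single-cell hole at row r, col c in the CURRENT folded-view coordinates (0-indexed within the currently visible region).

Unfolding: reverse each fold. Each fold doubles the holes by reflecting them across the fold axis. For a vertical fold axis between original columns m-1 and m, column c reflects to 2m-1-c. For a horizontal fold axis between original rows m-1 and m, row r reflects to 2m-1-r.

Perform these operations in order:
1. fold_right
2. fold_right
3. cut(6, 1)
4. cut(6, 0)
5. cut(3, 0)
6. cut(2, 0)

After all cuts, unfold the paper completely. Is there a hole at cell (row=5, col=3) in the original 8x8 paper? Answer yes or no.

Answer: no

Derivation:
Op 1 fold_right: fold axis v@4; visible region now rows[0,8) x cols[4,8) = 8x4
Op 2 fold_right: fold axis v@6; visible region now rows[0,8) x cols[6,8) = 8x2
Op 3 cut(6, 1): punch at orig (6,7); cuts so far [(6, 7)]; region rows[0,8) x cols[6,8) = 8x2
Op 4 cut(6, 0): punch at orig (6,6); cuts so far [(6, 6), (6, 7)]; region rows[0,8) x cols[6,8) = 8x2
Op 5 cut(3, 0): punch at orig (3,6); cuts so far [(3, 6), (6, 6), (6, 7)]; region rows[0,8) x cols[6,8) = 8x2
Op 6 cut(2, 0): punch at orig (2,6); cuts so far [(2, 6), (3, 6), (6, 6), (6, 7)]; region rows[0,8) x cols[6,8) = 8x2
Unfold 1 (reflect across v@6): 8 holes -> [(2, 5), (2, 6), (3, 5), (3, 6), (6, 4), (6, 5), (6, 6), (6, 7)]
Unfold 2 (reflect across v@4): 16 holes -> [(2, 1), (2, 2), (2, 5), (2, 6), (3, 1), (3, 2), (3, 5), (3, 6), (6, 0), (6, 1), (6, 2), (6, 3), (6, 4), (6, 5), (6, 6), (6, 7)]
Holes: [(2, 1), (2, 2), (2, 5), (2, 6), (3, 1), (3, 2), (3, 5), (3, 6), (6, 0), (6, 1), (6, 2), (6, 3), (6, 4), (6, 5), (6, 6), (6, 7)]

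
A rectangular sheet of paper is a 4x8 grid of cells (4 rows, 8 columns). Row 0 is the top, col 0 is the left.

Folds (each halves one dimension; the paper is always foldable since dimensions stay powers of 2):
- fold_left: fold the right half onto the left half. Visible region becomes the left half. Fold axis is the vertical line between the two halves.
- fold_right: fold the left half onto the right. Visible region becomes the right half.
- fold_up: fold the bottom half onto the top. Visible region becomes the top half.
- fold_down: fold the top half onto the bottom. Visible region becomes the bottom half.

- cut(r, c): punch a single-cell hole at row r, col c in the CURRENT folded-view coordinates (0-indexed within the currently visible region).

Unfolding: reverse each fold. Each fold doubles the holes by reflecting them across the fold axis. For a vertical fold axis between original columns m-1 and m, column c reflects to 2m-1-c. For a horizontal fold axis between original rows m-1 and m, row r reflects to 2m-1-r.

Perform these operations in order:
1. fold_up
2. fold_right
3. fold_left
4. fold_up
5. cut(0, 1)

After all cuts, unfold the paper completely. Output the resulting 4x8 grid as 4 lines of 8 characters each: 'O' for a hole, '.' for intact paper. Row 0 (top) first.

Op 1 fold_up: fold axis h@2; visible region now rows[0,2) x cols[0,8) = 2x8
Op 2 fold_right: fold axis v@4; visible region now rows[0,2) x cols[4,8) = 2x4
Op 3 fold_left: fold axis v@6; visible region now rows[0,2) x cols[4,6) = 2x2
Op 4 fold_up: fold axis h@1; visible region now rows[0,1) x cols[4,6) = 1x2
Op 5 cut(0, 1): punch at orig (0,5); cuts so far [(0, 5)]; region rows[0,1) x cols[4,6) = 1x2
Unfold 1 (reflect across h@1): 2 holes -> [(0, 5), (1, 5)]
Unfold 2 (reflect across v@6): 4 holes -> [(0, 5), (0, 6), (1, 5), (1, 6)]
Unfold 3 (reflect across v@4): 8 holes -> [(0, 1), (0, 2), (0, 5), (0, 6), (1, 1), (1, 2), (1, 5), (1, 6)]
Unfold 4 (reflect across h@2): 16 holes -> [(0, 1), (0, 2), (0, 5), (0, 6), (1, 1), (1, 2), (1, 5), (1, 6), (2, 1), (2, 2), (2, 5), (2, 6), (3, 1), (3, 2), (3, 5), (3, 6)]

Answer: .OO..OO.
.OO..OO.
.OO..OO.
.OO..OO.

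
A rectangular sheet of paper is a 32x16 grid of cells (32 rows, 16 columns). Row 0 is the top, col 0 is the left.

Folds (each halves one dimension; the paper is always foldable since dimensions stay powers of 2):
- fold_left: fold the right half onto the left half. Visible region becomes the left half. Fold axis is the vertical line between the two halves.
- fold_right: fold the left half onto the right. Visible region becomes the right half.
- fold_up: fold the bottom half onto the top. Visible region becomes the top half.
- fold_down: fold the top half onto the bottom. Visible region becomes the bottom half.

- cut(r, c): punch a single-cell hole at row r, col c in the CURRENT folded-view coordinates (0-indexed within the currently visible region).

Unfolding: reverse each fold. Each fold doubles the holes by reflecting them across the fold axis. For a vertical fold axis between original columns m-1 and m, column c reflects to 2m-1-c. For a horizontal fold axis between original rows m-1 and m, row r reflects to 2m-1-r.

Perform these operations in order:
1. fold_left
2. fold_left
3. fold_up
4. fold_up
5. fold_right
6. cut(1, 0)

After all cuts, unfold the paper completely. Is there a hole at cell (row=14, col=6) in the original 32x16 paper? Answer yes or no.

Op 1 fold_left: fold axis v@8; visible region now rows[0,32) x cols[0,8) = 32x8
Op 2 fold_left: fold axis v@4; visible region now rows[0,32) x cols[0,4) = 32x4
Op 3 fold_up: fold axis h@16; visible region now rows[0,16) x cols[0,4) = 16x4
Op 4 fold_up: fold axis h@8; visible region now rows[0,8) x cols[0,4) = 8x4
Op 5 fold_right: fold axis v@2; visible region now rows[0,8) x cols[2,4) = 8x2
Op 6 cut(1, 0): punch at orig (1,2); cuts so far [(1, 2)]; region rows[0,8) x cols[2,4) = 8x2
Unfold 1 (reflect across v@2): 2 holes -> [(1, 1), (1, 2)]
Unfold 2 (reflect across h@8): 4 holes -> [(1, 1), (1, 2), (14, 1), (14, 2)]
Unfold 3 (reflect across h@16): 8 holes -> [(1, 1), (1, 2), (14, 1), (14, 2), (17, 1), (17, 2), (30, 1), (30, 2)]
Unfold 4 (reflect across v@4): 16 holes -> [(1, 1), (1, 2), (1, 5), (1, 6), (14, 1), (14, 2), (14, 5), (14, 6), (17, 1), (17, 2), (17, 5), (17, 6), (30, 1), (30, 2), (30, 5), (30, 6)]
Unfold 5 (reflect across v@8): 32 holes -> [(1, 1), (1, 2), (1, 5), (1, 6), (1, 9), (1, 10), (1, 13), (1, 14), (14, 1), (14, 2), (14, 5), (14, 6), (14, 9), (14, 10), (14, 13), (14, 14), (17, 1), (17, 2), (17, 5), (17, 6), (17, 9), (17, 10), (17, 13), (17, 14), (30, 1), (30, 2), (30, 5), (30, 6), (30, 9), (30, 10), (30, 13), (30, 14)]
Holes: [(1, 1), (1, 2), (1, 5), (1, 6), (1, 9), (1, 10), (1, 13), (1, 14), (14, 1), (14, 2), (14, 5), (14, 6), (14, 9), (14, 10), (14, 13), (14, 14), (17, 1), (17, 2), (17, 5), (17, 6), (17, 9), (17, 10), (17, 13), (17, 14), (30, 1), (30, 2), (30, 5), (30, 6), (30, 9), (30, 10), (30, 13), (30, 14)]

Answer: yes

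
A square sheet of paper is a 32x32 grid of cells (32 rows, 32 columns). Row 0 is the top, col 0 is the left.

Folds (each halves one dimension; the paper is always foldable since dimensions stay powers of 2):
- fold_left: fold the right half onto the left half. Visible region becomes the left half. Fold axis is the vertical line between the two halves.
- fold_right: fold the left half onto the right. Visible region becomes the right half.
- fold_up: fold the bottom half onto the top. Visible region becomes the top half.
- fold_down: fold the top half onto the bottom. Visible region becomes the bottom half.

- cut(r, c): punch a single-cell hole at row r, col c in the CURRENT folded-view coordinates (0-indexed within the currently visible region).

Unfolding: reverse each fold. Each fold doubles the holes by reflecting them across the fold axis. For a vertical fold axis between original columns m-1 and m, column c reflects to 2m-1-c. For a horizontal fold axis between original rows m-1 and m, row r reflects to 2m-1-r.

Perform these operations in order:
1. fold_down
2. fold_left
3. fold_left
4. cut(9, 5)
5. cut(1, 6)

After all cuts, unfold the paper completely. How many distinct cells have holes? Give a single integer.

Answer: 16

Derivation:
Op 1 fold_down: fold axis h@16; visible region now rows[16,32) x cols[0,32) = 16x32
Op 2 fold_left: fold axis v@16; visible region now rows[16,32) x cols[0,16) = 16x16
Op 3 fold_left: fold axis v@8; visible region now rows[16,32) x cols[0,8) = 16x8
Op 4 cut(9, 5): punch at orig (25,5); cuts so far [(25, 5)]; region rows[16,32) x cols[0,8) = 16x8
Op 5 cut(1, 6): punch at orig (17,6); cuts so far [(17, 6), (25, 5)]; region rows[16,32) x cols[0,8) = 16x8
Unfold 1 (reflect across v@8): 4 holes -> [(17, 6), (17, 9), (25, 5), (25, 10)]
Unfold 2 (reflect across v@16): 8 holes -> [(17, 6), (17, 9), (17, 22), (17, 25), (25, 5), (25, 10), (25, 21), (25, 26)]
Unfold 3 (reflect across h@16): 16 holes -> [(6, 5), (6, 10), (6, 21), (6, 26), (14, 6), (14, 9), (14, 22), (14, 25), (17, 6), (17, 9), (17, 22), (17, 25), (25, 5), (25, 10), (25, 21), (25, 26)]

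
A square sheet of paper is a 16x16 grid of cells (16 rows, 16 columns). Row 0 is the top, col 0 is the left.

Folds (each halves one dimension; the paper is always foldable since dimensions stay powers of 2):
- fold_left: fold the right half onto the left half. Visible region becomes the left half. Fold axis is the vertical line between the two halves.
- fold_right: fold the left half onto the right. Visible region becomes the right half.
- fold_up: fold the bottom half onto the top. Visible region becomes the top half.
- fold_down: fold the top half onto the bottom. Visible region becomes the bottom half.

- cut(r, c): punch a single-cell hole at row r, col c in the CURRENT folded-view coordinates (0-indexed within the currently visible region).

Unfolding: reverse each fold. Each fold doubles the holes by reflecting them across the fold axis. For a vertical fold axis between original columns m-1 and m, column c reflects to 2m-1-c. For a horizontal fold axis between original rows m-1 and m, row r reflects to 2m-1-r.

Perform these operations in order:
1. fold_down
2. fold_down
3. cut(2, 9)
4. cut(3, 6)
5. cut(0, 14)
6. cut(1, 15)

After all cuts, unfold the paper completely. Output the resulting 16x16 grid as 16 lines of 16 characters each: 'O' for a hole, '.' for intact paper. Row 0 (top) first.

Answer: ......O.........
.........O......
...............O
..............O.
..............O.
...............O
.........O......
......O.........
......O.........
.........O......
...............O
..............O.
..............O.
...............O
.........O......
......O.........

Derivation:
Op 1 fold_down: fold axis h@8; visible region now rows[8,16) x cols[0,16) = 8x16
Op 2 fold_down: fold axis h@12; visible region now rows[12,16) x cols[0,16) = 4x16
Op 3 cut(2, 9): punch at orig (14,9); cuts so far [(14, 9)]; region rows[12,16) x cols[0,16) = 4x16
Op 4 cut(3, 6): punch at orig (15,6); cuts so far [(14, 9), (15, 6)]; region rows[12,16) x cols[0,16) = 4x16
Op 5 cut(0, 14): punch at orig (12,14); cuts so far [(12, 14), (14, 9), (15, 6)]; region rows[12,16) x cols[0,16) = 4x16
Op 6 cut(1, 15): punch at orig (13,15); cuts so far [(12, 14), (13, 15), (14, 9), (15, 6)]; region rows[12,16) x cols[0,16) = 4x16
Unfold 1 (reflect across h@12): 8 holes -> [(8, 6), (9, 9), (10, 15), (11, 14), (12, 14), (13, 15), (14, 9), (15, 6)]
Unfold 2 (reflect across h@8): 16 holes -> [(0, 6), (1, 9), (2, 15), (3, 14), (4, 14), (5, 15), (6, 9), (7, 6), (8, 6), (9, 9), (10, 15), (11, 14), (12, 14), (13, 15), (14, 9), (15, 6)]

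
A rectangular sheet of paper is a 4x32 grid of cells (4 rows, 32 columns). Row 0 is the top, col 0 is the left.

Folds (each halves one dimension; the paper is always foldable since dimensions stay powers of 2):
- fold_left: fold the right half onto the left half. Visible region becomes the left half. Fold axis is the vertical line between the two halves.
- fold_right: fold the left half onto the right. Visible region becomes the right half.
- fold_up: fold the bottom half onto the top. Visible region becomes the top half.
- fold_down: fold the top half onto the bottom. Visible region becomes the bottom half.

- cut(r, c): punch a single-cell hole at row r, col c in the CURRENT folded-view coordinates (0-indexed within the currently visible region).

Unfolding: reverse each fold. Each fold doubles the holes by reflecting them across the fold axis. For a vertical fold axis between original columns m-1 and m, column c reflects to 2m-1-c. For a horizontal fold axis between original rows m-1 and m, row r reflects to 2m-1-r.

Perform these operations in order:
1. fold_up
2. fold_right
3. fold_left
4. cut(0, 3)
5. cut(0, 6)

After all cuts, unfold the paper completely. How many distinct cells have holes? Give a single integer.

Answer: 16

Derivation:
Op 1 fold_up: fold axis h@2; visible region now rows[0,2) x cols[0,32) = 2x32
Op 2 fold_right: fold axis v@16; visible region now rows[0,2) x cols[16,32) = 2x16
Op 3 fold_left: fold axis v@24; visible region now rows[0,2) x cols[16,24) = 2x8
Op 4 cut(0, 3): punch at orig (0,19); cuts so far [(0, 19)]; region rows[0,2) x cols[16,24) = 2x8
Op 5 cut(0, 6): punch at orig (0,22); cuts so far [(0, 19), (0, 22)]; region rows[0,2) x cols[16,24) = 2x8
Unfold 1 (reflect across v@24): 4 holes -> [(0, 19), (0, 22), (0, 25), (0, 28)]
Unfold 2 (reflect across v@16): 8 holes -> [(0, 3), (0, 6), (0, 9), (0, 12), (0, 19), (0, 22), (0, 25), (0, 28)]
Unfold 3 (reflect across h@2): 16 holes -> [(0, 3), (0, 6), (0, 9), (0, 12), (0, 19), (0, 22), (0, 25), (0, 28), (3, 3), (3, 6), (3, 9), (3, 12), (3, 19), (3, 22), (3, 25), (3, 28)]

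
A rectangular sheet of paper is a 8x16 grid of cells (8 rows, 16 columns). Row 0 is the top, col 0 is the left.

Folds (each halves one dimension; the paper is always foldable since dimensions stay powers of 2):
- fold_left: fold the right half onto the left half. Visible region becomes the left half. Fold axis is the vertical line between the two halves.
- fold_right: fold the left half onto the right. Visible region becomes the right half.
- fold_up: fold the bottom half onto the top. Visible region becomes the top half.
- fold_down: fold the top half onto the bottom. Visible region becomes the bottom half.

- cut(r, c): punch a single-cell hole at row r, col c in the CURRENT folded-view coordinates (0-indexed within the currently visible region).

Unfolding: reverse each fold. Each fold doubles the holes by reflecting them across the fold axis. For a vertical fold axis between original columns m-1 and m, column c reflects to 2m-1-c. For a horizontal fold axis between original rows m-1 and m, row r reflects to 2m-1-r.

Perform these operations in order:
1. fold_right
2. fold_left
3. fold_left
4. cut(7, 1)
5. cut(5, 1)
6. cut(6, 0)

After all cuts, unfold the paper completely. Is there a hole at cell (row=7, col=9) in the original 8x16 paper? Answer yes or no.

Op 1 fold_right: fold axis v@8; visible region now rows[0,8) x cols[8,16) = 8x8
Op 2 fold_left: fold axis v@12; visible region now rows[0,8) x cols[8,12) = 8x4
Op 3 fold_left: fold axis v@10; visible region now rows[0,8) x cols[8,10) = 8x2
Op 4 cut(7, 1): punch at orig (7,9); cuts so far [(7, 9)]; region rows[0,8) x cols[8,10) = 8x2
Op 5 cut(5, 1): punch at orig (5,9); cuts so far [(5, 9), (7, 9)]; region rows[0,8) x cols[8,10) = 8x2
Op 6 cut(6, 0): punch at orig (6,8); cuts so far [(5, 9), (6, 8), (7, 9)]; region rows[0,8) x cols[8,10) = 8x2
Unfold 1 (reflect across v@10): 6 holes -> [(5, 9), (5, 10), (6, 8), (6, 11), (7, 9), (7, 10)]
Unfold 2 (reflect across v@12): 12 holes -> [(5, 9), (5, 10), (5, 13), (5, 14), (6, 8), (6, 11), (6, 12), (6, 15), (7, 9), (7, 10), (7, 13), (7, 14)]
Unfold 3 (reflect across v@8): 24 holes -> [(5, 1), (5, 2), (5, 5), (5, 6), (5, 9), (5, 10), (5, 13), (5, 14), (6, 0), (6, 3), (6, 4), (6, 7), (6, 8), (6, 11), (6, 12), (6, 15), (7, 1), (7, 2), (7, 5), (7, 6), (7, 9), (7, 10), (7, 13), (7, 14)]
Holes: [(5, 1), (5, 2), (5, 5), (5, 6), (5, 9), (5, 10), (5, 13), (5, 14), (6, 0), (6, 3), (6, 4), (6, 7), (6, 8), (6, 11), (6, 12), (6, 15), (7, 1), (7, 2), (7, 5), (7, 6), (7, 9), (7, 10), (7, 13), (7, 14)]

Answer: yes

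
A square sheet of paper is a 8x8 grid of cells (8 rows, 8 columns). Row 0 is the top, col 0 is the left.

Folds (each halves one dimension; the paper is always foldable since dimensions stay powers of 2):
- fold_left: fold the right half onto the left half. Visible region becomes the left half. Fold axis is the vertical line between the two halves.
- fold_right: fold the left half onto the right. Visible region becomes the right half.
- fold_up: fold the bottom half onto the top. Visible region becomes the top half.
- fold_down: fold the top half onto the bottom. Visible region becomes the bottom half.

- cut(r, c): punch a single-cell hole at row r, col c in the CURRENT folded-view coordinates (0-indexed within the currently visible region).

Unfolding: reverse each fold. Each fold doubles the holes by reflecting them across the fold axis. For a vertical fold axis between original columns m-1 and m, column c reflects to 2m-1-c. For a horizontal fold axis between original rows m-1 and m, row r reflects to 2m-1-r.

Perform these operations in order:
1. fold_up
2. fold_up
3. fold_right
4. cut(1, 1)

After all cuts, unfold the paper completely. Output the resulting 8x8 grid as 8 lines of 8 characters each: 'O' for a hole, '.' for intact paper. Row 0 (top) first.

Answer: ........
..O..O..
..O..O..
........
........
..O..O..
..O..O..
........

Derivation:
Op 1 fold_up: fold axis h@4; visible region now rows[0,4) x cols[0,8) = 4x8
Op 2 fold_up: fold axis h@2; visible region now rows[0,2) x cols[0,8) = 2x8
Op 3 fold_right: fold axis v@4; visible region now rows[0,2) x cols[4,8) = 2x4
Op 4 cut(1, 1): punch at orig (1,5); cuts so far [(1, 5)]; region rows[0,2) x cols[4,8) = 2x4
Unfold 1 (reflect across v@4): 2 holes -> [(1, 2), (1, 5)]
Unfold 2 (reflect across h@2): 4 holes -> [(1, 2), (1, 5), (2, 2), (2, 5)]
Unfold 3 (reflect across h@4): 8 holes -> [(1, 2), (1, 5), (2, 2), (2, 5), (5, 2), (5, 5), (6, 2), (6, 5)]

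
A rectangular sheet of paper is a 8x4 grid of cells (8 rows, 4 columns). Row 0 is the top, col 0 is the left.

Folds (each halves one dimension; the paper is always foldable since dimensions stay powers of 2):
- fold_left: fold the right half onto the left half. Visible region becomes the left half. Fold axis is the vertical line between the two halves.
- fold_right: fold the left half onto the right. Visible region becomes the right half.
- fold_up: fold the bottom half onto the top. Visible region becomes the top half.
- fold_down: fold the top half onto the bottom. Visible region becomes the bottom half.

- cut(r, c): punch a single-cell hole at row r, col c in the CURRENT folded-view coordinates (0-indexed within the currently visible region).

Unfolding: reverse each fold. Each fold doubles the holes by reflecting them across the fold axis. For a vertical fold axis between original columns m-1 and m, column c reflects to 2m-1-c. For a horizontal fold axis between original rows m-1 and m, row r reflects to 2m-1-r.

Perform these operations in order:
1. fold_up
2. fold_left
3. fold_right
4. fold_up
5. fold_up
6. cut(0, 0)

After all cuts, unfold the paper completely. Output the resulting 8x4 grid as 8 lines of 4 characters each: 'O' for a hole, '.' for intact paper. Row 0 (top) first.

Op 1 fold_up: fold axis h@4; visible region now rows[0,4) x cols[0,4) = 4x4
Op 2 fold_left: fold axis v@2; visible region now rows[0,4) x cols[0,2) = 4x2
Op 3 fold_right: fold axis v@1; visible region now rows[0,4) x cols[1,2) = 4x1
Op 4 fold_up: fold axis h@2; visible region now rows[0,2) x cols[1,2) = 2x1
Op 5 fold_up: fold axis h@1; visible region now rows[0,1) x cols[1,2) = 1x1
Op 6 cut(0, 0): punch at orig (0,1); cuts so far [(0, 1)]; region rows[0,1) x cols[1,2) = 1x1
Unfold 1 (reflect across h@1): 2 holes -> [(0, 1), (1, 1)]
Unfold 2 (reflect across h@2): 4 holes -> [(0, 1), (1, 1), (2, 1), (3, 1)]
Unfold 3 (reflect across v@1): 8 holes -> [(0, 0), (0, 1), (1, 0), (1, 1), (2, 0), (2, 1), (3, 0), (3, 1)]
Unfold 4 (reflect across v@2): 16 holes -> [(0, 0), (0, 1), (0, 2), (0, 3), (1, 0), (1, 1), (1, 2), (1, 3), (2, 0), (2, 1), (2, 2), (2, 3), (3, 0), (3, 1), (3, 2), (3, 3)]
Unfold 5 (reflect across h@4): 32 holes -> [(0, 0), (0, 1), (0, 2), (0, 3), (1, 0), (1, 1), (1, 2), (1, 3), (2, 0), (2, 1), (2, 2), (2, 3), (3, 0), (3, 1), (3, 2), (3, 3), (4, 0), (4, 1), (4, 2), (4, 3), (5, 0), (5, 1), (5, 2), (5, 3), (6, 0), (6, 1), (6, 2), (6, 3), (7, 0), (7, 1), (7, 2), (7, 3)]

Answer: OOOO
OOOO
OOOO
OOOO
OOOO
OOOO
OOOO
OOOO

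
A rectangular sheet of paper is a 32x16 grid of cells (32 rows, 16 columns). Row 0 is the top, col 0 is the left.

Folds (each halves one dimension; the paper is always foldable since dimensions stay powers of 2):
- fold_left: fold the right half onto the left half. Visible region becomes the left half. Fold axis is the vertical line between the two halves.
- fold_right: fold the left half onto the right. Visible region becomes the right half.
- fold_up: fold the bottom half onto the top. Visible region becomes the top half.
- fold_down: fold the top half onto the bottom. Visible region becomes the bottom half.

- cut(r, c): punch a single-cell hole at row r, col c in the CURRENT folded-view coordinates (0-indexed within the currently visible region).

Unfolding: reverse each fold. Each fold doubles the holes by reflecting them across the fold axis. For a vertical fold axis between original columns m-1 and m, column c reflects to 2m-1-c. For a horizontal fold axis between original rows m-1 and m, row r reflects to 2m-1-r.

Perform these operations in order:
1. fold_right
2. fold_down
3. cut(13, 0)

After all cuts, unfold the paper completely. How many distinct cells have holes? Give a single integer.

Answer: 4

Derivation:
Op 1 fold_right: fold axis v@8; visible region now rows[0,32) x cols[8,16) = 32x8
Op 2 fold_down: fold axis h@16; visible region now rows[16,32) x cols[8,16) = 16x8
Op 3 cut(13, 0): punch at orig (29,8); cuts so far [(29, 8)]; region rows[16,32) x cols[8,16) = 16x8
Unfold 1 (reflect across h@16): 2 holes -> [(2, 8), (29, 8)]
Unfold 2 (reflect across v@8): 4 holes -> [(2, 7), (2, 8), (29, 7), (29, 8)]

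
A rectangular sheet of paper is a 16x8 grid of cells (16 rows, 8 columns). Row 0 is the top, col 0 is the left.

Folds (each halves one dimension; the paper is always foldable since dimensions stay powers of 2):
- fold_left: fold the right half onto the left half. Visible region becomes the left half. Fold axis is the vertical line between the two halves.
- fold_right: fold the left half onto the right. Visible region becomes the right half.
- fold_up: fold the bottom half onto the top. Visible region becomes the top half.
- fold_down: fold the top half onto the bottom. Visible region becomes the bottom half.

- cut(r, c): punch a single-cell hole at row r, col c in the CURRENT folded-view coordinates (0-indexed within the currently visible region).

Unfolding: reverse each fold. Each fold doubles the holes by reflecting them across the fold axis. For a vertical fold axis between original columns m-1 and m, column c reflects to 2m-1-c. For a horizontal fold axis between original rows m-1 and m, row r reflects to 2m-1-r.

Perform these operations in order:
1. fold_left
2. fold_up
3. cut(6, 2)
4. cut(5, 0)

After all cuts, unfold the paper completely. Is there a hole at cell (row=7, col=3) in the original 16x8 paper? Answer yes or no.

Answer: no

Derivation:
Op 1 fold_left: fold axis v@4; visible region now rows[0,16) x cols[0,4) = 16x4
Op 2 fold_up: fold axis h@8; visible region now rows[0,8) x cols[0,4) = 8x4
Op 3 cut(6, 2): punch at orig (6,2); cuts so far [(6, 2)]; region rows[0,8) x cols[0,4) = 8x4
Op 4 cut(5, 0): punch at orig (5,0); cuts so far [(5, 0), (6, 2)]; region rows[0,8) x cols[0,4) = 8x4
Unfold 1 (reflect across h@8): 4 holes -> [(5, 0), (6, 2), (9, 2), (10, 0)]
Unfold 2 (reflect across v@4): 8 holes -> [(5, 0), (5, 7), (6, 2), (6, 5), (9, 2), (9, 5), (10, 0), (10, 7)]
Holes: [(5, 0), (5, 7), (6, 2), (6, 5), (9, 2), (9, 5), (10, 0), (10, 7)]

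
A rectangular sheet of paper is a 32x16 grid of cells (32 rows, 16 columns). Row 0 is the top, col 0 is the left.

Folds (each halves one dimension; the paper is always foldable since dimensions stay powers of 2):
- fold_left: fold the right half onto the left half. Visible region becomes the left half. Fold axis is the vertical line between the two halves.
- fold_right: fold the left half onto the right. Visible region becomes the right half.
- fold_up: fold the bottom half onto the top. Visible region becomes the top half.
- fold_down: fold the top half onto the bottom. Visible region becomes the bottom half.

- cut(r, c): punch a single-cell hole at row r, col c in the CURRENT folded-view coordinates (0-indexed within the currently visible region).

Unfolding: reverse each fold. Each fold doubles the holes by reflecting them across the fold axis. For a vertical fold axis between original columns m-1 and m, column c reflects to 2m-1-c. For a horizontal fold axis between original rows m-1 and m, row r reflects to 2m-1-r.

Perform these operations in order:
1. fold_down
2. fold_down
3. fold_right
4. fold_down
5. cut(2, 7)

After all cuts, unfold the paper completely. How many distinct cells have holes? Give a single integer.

Answer: 16

Derivation:
Op 1 fold_down: fold axis h@16; visible region now rows[16,32) x cols[0,16) = 16x16
Op 2 fold_down: fold axis h@24; visible region now rows[24,32) x cols[0,16) = 8x16
Op 3 fold_right: fold axis v@8; visible region now rows[24,32) x cols[8,16) = 8x8
Op 4 fold_down: fold axis h@28; visible region now rows[28,32) x cols[8,16) = 4x8
Op 5 cut(2, 7): punch at orig (30,15); cuts so far [(30, 15)]; region rows[28,32) x cols[8,16) = 4x8
Unfold 1 (reflect across h@28): 2 holes -> [(25, 15), (30, 15)]
Unfold 2 (reflect across v@8): 4 holes -> [(25, 0), (25, 15), (30, 0), (30, 15)]
Unfold 3 (reflect across h@24): 8 holes -> [(17, 0), (17, 15), (22, 0), (22, 15), (25, 0), (25, 15), (30, 0), (30, 15)]
Unfold 4 (reflect across h@16): 16 holes -> [(1, 0), (1, 15), (6, 0), (6, 15), (9, 0), (9, 15), (14, 0), (14, 15), (17, 0), (17, 15), (22, 0), (22, 15), (25, 0), (25, 15), (30, 0), (30, 15)]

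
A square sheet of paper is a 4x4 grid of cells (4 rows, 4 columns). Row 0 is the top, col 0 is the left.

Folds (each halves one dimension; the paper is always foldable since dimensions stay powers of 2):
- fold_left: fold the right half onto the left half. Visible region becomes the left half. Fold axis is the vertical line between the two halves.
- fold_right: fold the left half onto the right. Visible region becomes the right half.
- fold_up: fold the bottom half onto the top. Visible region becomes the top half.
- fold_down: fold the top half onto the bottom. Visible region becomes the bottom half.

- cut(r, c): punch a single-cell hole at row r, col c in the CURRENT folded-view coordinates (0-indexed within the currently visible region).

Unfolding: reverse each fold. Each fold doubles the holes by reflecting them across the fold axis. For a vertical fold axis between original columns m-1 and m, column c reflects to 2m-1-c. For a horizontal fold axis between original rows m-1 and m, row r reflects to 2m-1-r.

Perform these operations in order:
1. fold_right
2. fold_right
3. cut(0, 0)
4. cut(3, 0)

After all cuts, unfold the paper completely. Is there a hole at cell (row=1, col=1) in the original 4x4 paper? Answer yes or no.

Answer: no

Derivation:
Op 1 fold_right: fold axis v@2; visible region now rows[0,4) x cols[2,4) = 4x2
Op 2 fold_right: fold axis v@3; visible region now rows[0,4) x cols[3,4) = 4x1
Op 3 cut(0, 0): punch at orig (0,3); cuts so far [(0, 3)]; region rows[0,4) x cols[3,4) = 4x1
Op 4 cut(3, 0): punch at orig (3,3); cuts so far [(0, 3), (3, 3)]; region rows[0,4) x cols[3,4) = 4x1
Unfold 1 (reflect across v@3): 4 holes -> [(0, 2), (0, 3), (3, 2), (3, 3)]
Unfold 2 (reflect across v@2): 8 holes -> [(0, 0), (0, 1), (0, 2), (0, 3), (3, 0), (3, 1), (3, 2), (3, 3)]
Holes: [(0, 0), (0, 1), (0, 2), (0, 3), (3, 0), (3, 1), (3, 2), (3, 3)]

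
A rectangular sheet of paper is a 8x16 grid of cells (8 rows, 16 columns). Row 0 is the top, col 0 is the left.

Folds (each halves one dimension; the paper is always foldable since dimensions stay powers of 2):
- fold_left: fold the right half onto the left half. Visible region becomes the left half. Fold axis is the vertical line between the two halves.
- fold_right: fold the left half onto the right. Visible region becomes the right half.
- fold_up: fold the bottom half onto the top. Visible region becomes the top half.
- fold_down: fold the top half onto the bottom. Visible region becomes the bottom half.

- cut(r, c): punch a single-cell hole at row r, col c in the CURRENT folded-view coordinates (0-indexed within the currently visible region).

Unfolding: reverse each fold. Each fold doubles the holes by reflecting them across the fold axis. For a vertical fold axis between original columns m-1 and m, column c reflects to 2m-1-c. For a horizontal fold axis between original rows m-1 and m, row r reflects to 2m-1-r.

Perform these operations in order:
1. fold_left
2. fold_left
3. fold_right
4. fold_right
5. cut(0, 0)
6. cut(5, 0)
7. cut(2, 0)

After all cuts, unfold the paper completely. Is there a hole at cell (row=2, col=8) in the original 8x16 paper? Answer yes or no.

Op 1 fold_left: fold axis v@8; visible region now rows[0,8) x cols[0,8) = 8x8
Op 2 fold_left: fold axis v@4; visible region now rows[0,8) x cols[0,4) = 8x4
Op 3 fold_right: fold axis v@2; visible region now rows[0,8) x cols[2,4) = 8x2
Op 4 fold_right: fold axis v@3; visible region now rows[0,8) x cols[3,4) = 8x1
Op 5 cut(0, 0): punch at orig (0,3); cuts so far [(0, 3)]; region rows[0,8) x cols[3,4) = 8x1
Op 6 cut(5, 0): punch at orig (5,3); cuts so far [(0, 3), (5, 3)]; region rows[0,8) x cols[3,4) = 8x1
Op 7 cut(2, 0): punch at orig (2,3); cuts so far [(0, 3), (2, 3), (5, 3)]; region rows[0,8) x cols[3,4) = 8x1
Unfold 1 (reflect across v@3): 6 holes -> [(0, 2), (0, 3), (2, 2), (2, 3), (5, 2), (5, 3)]
Unfold 2 (reflect across v@2): 12 holes -> [(0, 0), (0, 1), (0, 2), (0, 3), (2, 0), (2, 1), (2, 2), (2, 3), (5, 0), (5, 1), (5, 2), (5, 3)]
Unfold 3 (reflect across v@4): 24 holes -> [(0, 0), (0, 1), (0, 2), (0, 3), (0, 4), (0, 5), (0, 6), (0, 7), (2, 0), (2, 1), (2, 2), (2, 3), (2, 4), (2, 5), (2, 6), (2, 7), (5, 0), (5, 1), (5, 2), (5, 3), (5, 4), (5, 5), (5, 6), (5, 7)]
Unfold 4 (reflect across v@8): 48 holes -> [(0, 0), (0, 1), (0, 2), (0, 3), (0, 4), (0, 5), (0, 6), (0, 7), (0, 8), (0, 9), (0, 10), (0, 11), (0, 12), (0, 13), (0, 14), (0, 15), (2, 0), (2, 1), (2, 2), (2, 3), (2, 4), (2, 5), (2, 6), (2, 7), (2, 8), (2, 9), (2, 10), (2, 11), (2, 12), (2, 13), (2, 14), (2, 15), (5, 0), (5, 1), (5, 2), (5, 3), (5, 4), (5, 5), (5, 6), (5, 7), (5, 8), (5, 9), (5, 10), (5, 11), (5, 12), (5, 13), (5, 14), (5, 15)]
Holes: [(0, 0), (0, 1), (0, 2), (0, 3), (0, 4), (0, 5), (0, 6), (0, 7), (0, 8), (0, 9), (0, 10), (0, 11), (0, 12), (0, 13), (0, 14), (0, 15), (2, 0), (2, 1), (2, 2), (2, 3), (2, 4), (2, 5), (2, 6), (2, 7), (2, 8), (2, 9), (2, 10), (2, 11), (2, 12), (2, 13), (2, 14), (2, 15), (5, 0), (5, 1), (5, 2), (5, 3), (5, 4), (5, 5), (5, 6), (5, 7), (5, 8), (5, 9), (5, 10), (5, 11), (5, 12), (5, 13), (5, 14), (5, 15)]

Answer: yes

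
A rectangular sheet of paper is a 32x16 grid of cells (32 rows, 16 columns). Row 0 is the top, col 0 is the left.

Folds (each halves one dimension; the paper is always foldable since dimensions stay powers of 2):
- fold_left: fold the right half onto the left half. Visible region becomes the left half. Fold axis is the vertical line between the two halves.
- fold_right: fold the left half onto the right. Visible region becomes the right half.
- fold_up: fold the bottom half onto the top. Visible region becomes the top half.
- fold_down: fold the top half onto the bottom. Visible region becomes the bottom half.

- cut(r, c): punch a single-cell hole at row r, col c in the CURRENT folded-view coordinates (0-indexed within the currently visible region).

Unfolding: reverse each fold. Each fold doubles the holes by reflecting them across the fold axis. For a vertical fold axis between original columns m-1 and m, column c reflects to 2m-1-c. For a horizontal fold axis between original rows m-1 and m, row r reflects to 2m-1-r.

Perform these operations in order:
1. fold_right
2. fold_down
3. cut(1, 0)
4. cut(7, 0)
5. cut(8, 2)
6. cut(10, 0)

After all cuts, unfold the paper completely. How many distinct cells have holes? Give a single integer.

Answer: 16

Derivation:
Op 1 fold_right: fold axis v@8; visible region now rows[0,32) x cols[8,16) = 32x8
Op 2 fold_down: fold axis h@16; visible region now rows[16,32) x cols[8,16) = 16x8
Op 3 cut(1, 0): punch at orig (17,8); cuts so far [(17, 8)]; region rows[16,32) x cols[8,16) = 16x8
Op 4 cut(7, 0): punch at orig (23,8); cuts so far [(17, 8), (23, 8)]; region rows[16,32) x cols[8,16) = 16x8
Op 5 cut(8, 2): punch at orig (24,10); cuts so far [(17, 8), (23, 8), (24, 10)]; region rows[16,32) x cols[8,16) = 16x8
Op 6 cut(10, 0): punch at orig (26,8); cuts so far [(17, 8), (23, 8), (24, 10), (26, 8)]; region rows[16,32) x cols[8,16) = 16x8
Unfold 1 (reflect across h@16): 8 holes -> [(5, 8), (7, 10), (8, 8), (14, 8), (17, 8), (23, 8), (24, 10), (26, 8)]
Unfold 2 (reflect across v@8): 16 holes -> [(5, 7), (5, 8), (7, 5), (7, 10), (8, 7), (8, 8), (14, 7), (14, 8), (17, 7), (17, 8), (23, 7), (23, 8), (24, 5), (24, 10), (26, 7), (26, 8)]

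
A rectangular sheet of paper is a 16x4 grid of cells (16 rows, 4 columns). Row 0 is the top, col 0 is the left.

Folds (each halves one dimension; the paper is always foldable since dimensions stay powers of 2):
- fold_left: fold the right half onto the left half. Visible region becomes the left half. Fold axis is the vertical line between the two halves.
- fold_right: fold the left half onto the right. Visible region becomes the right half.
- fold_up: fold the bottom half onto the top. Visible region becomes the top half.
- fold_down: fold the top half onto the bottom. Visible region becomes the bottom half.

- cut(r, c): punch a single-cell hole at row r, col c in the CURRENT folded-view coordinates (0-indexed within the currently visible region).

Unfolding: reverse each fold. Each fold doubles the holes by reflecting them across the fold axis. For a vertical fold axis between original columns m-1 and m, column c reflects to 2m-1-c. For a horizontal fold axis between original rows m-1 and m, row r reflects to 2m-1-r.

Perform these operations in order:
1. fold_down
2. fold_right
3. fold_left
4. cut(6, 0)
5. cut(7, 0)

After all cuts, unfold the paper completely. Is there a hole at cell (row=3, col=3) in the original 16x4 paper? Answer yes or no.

Answer: no

Derivation:
Op 1 fold_down: fold axis h@8; visible region now rows[8,16) x cols[0,4) = 8x4
Op 2 fold_right: fold axis v@2; visible region now rows[8,16) x cols[2,4) = 8x2
Op 3 fold_left: fold axis v@3; visible region now rows[8,16) x cols[2,3) = 8x1
Op 4 cut(6, 0): punch at orig (14,2); cuts so far [(14, 2)]; region rows[8,16) x cols[2,3) = 8x1
Op 5 cut(7, 0): punch at orig (15,2); cuts so far [(14, 2), (15, 2)]; region rows[8,16) x cols[2,3) = 8x1
Unfold 1 (reflect across v@3): 4 holes -> [(14, 2), (14, 3), (15, 2), (15, 3)]
Unfold 2 (reflect across v@2): 8 holes -> [(14, 0), (14, 1), (14, 2), (14, 3), (15, 0), (15, 1), (15, 2), (15, 3)]
Unfold 3 (reflect across h@8): 16 holes -> [(0, 0), (0, 1), (0, 2), (0, 3), (1, 0), (1, 1), (1, 2), (1, 3), (14, 0), (14, 1), (14, 2), (14, 3), (15, 0), (15, 1), (15, 2), (15, 3)]
Holes: [(0, 0), (0, 1), (0, 2), (0, 3), (1, 0), (1, 1), (1, 2), (1, 3), (14, 0), (14, 1), (14, 2), (14, 3), (15, 0), (15, 1), (15, 2), (15, 3)]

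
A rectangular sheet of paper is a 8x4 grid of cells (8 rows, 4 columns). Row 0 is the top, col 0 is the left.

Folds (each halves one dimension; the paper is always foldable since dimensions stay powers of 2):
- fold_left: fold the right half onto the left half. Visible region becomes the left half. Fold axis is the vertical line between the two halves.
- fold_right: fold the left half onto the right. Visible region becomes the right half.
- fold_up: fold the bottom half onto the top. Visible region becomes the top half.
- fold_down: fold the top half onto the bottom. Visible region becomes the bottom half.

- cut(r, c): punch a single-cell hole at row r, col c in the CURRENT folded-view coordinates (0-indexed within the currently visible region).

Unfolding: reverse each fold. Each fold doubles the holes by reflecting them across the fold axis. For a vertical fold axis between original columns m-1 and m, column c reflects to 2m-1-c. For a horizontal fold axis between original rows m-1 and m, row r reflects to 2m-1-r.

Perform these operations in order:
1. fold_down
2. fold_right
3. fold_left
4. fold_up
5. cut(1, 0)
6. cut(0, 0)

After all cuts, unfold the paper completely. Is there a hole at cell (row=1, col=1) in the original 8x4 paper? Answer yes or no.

Op 1 fold_down: fold axis h@4; visible region now rows[4,8) x cols[0,4) = 4x4
Op 2 fold_right: fold axis v@2; visible region now rows[4,8) x cols[2,4) = 4x2
Op 3 fold_left: fold axis v@3; visible region now rows[4,8) x cols[2,3) = 4x1
Op 4 fold_up: fold axis h@6; visible region now rows[4,6) x cols[2,3) = 2x1
Op 5 cut(1, 0): punch at orig (5,2); cuts so far [(5, 2)]; region rows[4,6) x cols[2,3) = 2x1
Op 6 cut(0, 0): punch at orig (4,2); cuts so far [(4, 2), (5, 2)]; region rows[4,6) x cols[2,3) = 2x1
Unfold 1 (reflect across h@6): 4 holes -> [(4, 2), (5, 2), (6, 2), (7, 2)]
Unfold 2 (reflect across v@3): 8 holes -> [(4, 2), (4, 3), (5, 2), (5, 3), (6, 2), (6, 3), (7, 2), (7, 3)]
Unfold 3 (reflect across v@2): 16 holes -> [(4, 0), (4, 1), (4, 2), (4, 3), (5, 0), (5, 1), (5, 2), (5, 3), (6, 0), (6, 1), (6, 2), (6, 3), (7, 0), (7, 1), (7, 2), (7, 3)]
Unfold 4 (reflect across h@4): 32 holes -> [(0, 0), (0, 1), (0, 2), (0, 3), (1, 0), (1, 1), (1, 2), (1, 3), (2, 0), (2, 1), (2, 2), (2, 3), (3, 0), (3, 1), (3, 2), (3, 3), (4, 0), (4, 1), (4, 2), (4, 3), (5, 0), (5, 1), (5, 2), (5, 3), (6, 0), (6, 1), (6, 2), (6, 3), (7, 0), (7, 1), (7, 2), (7, 3)]
Holes: [(0, 0), (0, 1), (0, 2), (0, 3), (1, 0), (1, 1), (1, 2), (1, 3), (2, 0), (2, 1), (2, 2), (2, 3), (3, 0), (3, 1), (3, 2), (3, 3), (4, 0), (4, 1), (4, 2), (4, 3), (5, 0), (5, 1), (5, 2), (5, 3), (6, 0), (6, 1), (6, 2), (6, 3), (7, 0), (7, 1), (7, 2), (7, 3)]

Answer: yes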